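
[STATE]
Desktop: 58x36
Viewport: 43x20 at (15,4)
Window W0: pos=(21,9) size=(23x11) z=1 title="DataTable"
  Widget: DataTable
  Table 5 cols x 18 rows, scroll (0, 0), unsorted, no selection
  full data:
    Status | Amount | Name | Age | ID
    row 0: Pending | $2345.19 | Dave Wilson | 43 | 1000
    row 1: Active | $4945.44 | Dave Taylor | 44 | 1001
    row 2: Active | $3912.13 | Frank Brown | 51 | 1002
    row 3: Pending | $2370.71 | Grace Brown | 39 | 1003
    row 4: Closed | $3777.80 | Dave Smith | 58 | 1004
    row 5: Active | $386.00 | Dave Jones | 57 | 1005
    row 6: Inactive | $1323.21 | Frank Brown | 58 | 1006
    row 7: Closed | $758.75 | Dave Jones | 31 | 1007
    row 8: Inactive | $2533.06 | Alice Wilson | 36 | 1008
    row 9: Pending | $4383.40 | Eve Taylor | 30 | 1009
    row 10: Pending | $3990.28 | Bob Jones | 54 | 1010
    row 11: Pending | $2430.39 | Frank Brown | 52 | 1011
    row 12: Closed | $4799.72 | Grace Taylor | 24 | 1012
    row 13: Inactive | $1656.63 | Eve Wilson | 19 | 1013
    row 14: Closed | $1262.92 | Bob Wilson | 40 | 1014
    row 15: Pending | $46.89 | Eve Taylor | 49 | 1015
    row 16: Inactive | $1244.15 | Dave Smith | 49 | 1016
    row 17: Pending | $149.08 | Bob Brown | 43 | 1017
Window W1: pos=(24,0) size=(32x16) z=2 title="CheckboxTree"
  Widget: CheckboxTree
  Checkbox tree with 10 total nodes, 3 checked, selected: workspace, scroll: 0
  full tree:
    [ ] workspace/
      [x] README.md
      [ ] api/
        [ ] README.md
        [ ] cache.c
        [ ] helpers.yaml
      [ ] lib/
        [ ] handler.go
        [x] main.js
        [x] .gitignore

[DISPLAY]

         ┃   [x] README.md              ┃  
         ┃   [ ] api/                   ┃  
         ┃     [ ] README.md            ┃  
         ┃     [ ] cache.c              ┃  
         ┃     [ ] helpers.yaml         ┃  
      ┏━━┃   [-] lib/                   ┃  
      ┃ D┃     [ ] handler.go           ┃  
      ┠──┃     [x] main.js              ┃  
      ┃St┃     [x] .gitignore           ┃  
      ┃──┃                              ┃  
      ┃Pe┃                              ┃  
      ┃Ac┗━━━━━━━━━━━━━━━━━━━━━━━━━━━━━━┛  
      ┃Active  │$3912.13│Fra┃              
      ┃Pending │$2370.71│Gra┃              
      ┃Closed  │$3777.80│Dav┃              
      ┗━━━━━━━━━━━━━━━━━━━━━┛              
                                           
                                           
                                           
                                           


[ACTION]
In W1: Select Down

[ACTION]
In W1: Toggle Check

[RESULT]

         ┃>  [ ] README.md              ┃  
         ┃   [ ] api/                   ┃  
         ┃     [ ] README.md            ┃  
         ┃     [ ] cache.c              ┃  
         ┃     [ ] helpers.yaml         ┃  
      ┏━━┃   [-] lib/                   ┃  
      ┃ D┃     [ ] handler.go           ┃  
      ┠──┃     [x] main.js              ┃  
      ┃St┃     [x] .gitignore           ┃  
      ┃──┃                              ┃  
      ┃Pe┃                              ┃  
      ┃Ac┗━━━━━━━━━━━━━━━━━━━━━━━━━━━━━━┛  
      ┃Active  │$3912.13│Fra┃              
      ┃Pending │$2370.71│Gra┃              
      ┃Closed  │$3777.80│Dav┃              
      ┗━━━━━━━━━━━━━━━━━━━━━┛              
                                           
                                           
                                           
                                           


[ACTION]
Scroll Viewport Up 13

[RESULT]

         ┏━━━━━━━━━━━━━━━━━━━━━━━━━━━━━━┓  
         ┃ CheckboxTree                 ┃  
         ┠──────────────────────────────┨  
         ┃ [-] workspace/               ┃  
         ┃>  [ ] README.md              ┃  
         ┃   [ ] api/                   ┃  
         ┃     [ ] README.md            ┃  
         ┃     [ ] cache.c              ┃  
         ┃     [ ] helpers.yaml         ┃  
      ┏━━┃   [-] lib/                   ┃  
      ┃ D┃     [ ] handler.go           ┃  
      ┠──┃     [x] main.js              ┃  
      ┃St┃     [x] .gitignore           ┃  
      ┃──┃                              ┃  
      ┃Pe┃                              ┃  
      ┃Ac┗━━━━━━━━━━━━━━━━━━━━━━━━━━━━━━┛  
      ┃Active  │$3912.13│Fra┃              
      ┃Pending │$2370.71│Gra┃              
      ┃Closed  │$3777.80│Dav┃              
      ┗━━━━━━━━━━━━━━━━━━━━━┛              


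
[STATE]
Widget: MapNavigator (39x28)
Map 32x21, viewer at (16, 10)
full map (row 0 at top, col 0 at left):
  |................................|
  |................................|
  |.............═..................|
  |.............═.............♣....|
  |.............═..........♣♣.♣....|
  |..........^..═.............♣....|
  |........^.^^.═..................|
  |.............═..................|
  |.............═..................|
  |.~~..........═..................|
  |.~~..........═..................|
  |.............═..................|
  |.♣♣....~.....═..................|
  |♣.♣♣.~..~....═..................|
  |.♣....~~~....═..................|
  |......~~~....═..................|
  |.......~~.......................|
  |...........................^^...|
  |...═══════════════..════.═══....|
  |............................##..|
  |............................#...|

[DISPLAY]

                                       
                                       
                                       
                                       
   ................................    
   ................................    
   .............═..................    
   .............═.............♣....    
   .............═..........♣♣.♣....    
   ..........^..═.............♣....    
   ........^.^^.═..................    
   .............═..................    
   .............═..................    
   .~~..........═..................    
   .~~..........═..@...............    
   .............═..................    
   .♣♣....~.....═..................    
   ♣.♣♣.~..~....═..................    
   .♣....~~~....═..................    
   ......~~~....═..................    
   .......~~.......................    
   ...........................^^...    
   ...═══════════════..════.═══....    
   ............................##..    
   ............................#...    
                                       
                                       
                                       


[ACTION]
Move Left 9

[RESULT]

                                       
                                       
                                       
                                       
            ...........................
            ...........................
            .............═.............
            .............═.............
            .............═..........♣♣.
            ..........^..═.............
            ........^.^^.═.............
            .............═.............
            .............═.............
            .~~..........═.............
            .~~....@.....═.............
            .............═.............
            .♣♣....~.....═.............
            ♣.♣♣.~..~....═.............
            .♣....~~~....═.............
            ......~~~....═.............
            .......~~..................
            ...........................
            ...═══════════════..════.══
            ...........................
            ...........................
                                       
                                       
                                       


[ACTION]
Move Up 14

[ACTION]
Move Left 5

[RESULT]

                                       
                                       
                                       
                                       
                                       
                                       
                                       
                                       
                                       
                                       
                                       
                                       
                                       
                                       
                 ..@...................
                 ......................
                 .............═........
                 .............═........
                 .............═........
                 ..........^..═........
                 ........^.^^.═........
                 .............═........
                 .............═........
                 .~~..........═........
                 .~~..........═........
                 .............═........
                 .♣♣....~.....═........
                 ♣.♣♣.~..~....═........


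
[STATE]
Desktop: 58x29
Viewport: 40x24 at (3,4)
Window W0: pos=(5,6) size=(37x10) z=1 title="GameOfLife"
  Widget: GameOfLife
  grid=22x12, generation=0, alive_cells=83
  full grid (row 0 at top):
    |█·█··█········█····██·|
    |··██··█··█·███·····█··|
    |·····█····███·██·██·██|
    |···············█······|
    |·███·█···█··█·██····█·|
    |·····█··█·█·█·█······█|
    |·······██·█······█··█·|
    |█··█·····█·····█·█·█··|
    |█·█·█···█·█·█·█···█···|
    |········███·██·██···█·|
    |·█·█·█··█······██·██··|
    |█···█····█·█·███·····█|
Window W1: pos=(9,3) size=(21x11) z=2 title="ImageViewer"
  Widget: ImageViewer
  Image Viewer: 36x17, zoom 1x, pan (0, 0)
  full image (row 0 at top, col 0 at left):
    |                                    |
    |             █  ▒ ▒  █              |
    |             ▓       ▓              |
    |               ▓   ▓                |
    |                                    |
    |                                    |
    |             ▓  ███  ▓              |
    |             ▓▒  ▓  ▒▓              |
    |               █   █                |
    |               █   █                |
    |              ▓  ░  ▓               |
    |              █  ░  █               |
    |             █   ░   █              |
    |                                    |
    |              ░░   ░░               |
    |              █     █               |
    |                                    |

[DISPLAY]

      ┃ ImageViewer       ┃             
      ┠───────────────────┨             
  ┏━━━┃                   ┃━━━━━━━━━━━┓ 
  ┃ Ga┃             █  ▒ ▒┃           ┃ 
  ┠───┃             ▓     ┃───────────┨ 
  ┃Gen┃               ▓   ┃           ┃ 
  ┃···┃                   ┃           ┃ 
  ┃·██┃                   ┃           ┃ 
  ┃···┃             ▓  ███┃           ┃ 
  ┃···┗━━━━━━━━━━━━━━━━━━━┛           ┃ 
  ┃█··█·····█·····█·█·█··             ┃ 
  ┗━━━━━━━━━━━━━━━━━━━━━━━━━━━━━━━━━━━┛ 
                                        
                                        
                                        
                                        
                                        
                                        
                                        
                                        
                                        
                                        
                                        
                                        


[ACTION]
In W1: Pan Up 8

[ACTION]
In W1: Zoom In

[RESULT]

      ┃ ImageViewer       ┃             
      ┠───────────────────┨             
  ┏━━━┃                   ┃━━━━━━━━━━━┓ 
  ┃ Ga┃                   ┃           ┃ 
  ┠───┃                   ┃───────────┨ 
  ┃Gen┃                   ┃           ┃ 
  ┃···┃                   ┃           ┃ 
  ┃·██┃                   ┃           ┃ 
  ┃···┃                   ┃           ┃ 
  ┃···┗━━━━━━━━━━━━━━━━━━━┛           ┃ 
  ┃█··█·····█·····█·█·█··             ┃ 
  ┗━━━━━━━━━━━━━━━━━━━━━━━━━━━━━━━━━━━┛ 
                                        
                                        
                                        
                                        
                                        
                                        
                                        
                                        
                                        
                                        
                                        
                                        


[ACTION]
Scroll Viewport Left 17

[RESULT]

         ┃ ImageViewer       ┃          
         ┠───────────────────┨          
     ┏━━━┃                   ┃━━━━━━━━━━
     ┃ Ga┃                   ┃          
     ┠───┃                   ┃──────────
     ┃Gen┃                   ┃          
     ┃···┃                   ┃          
     ┃·██┃                   ┃          
     ┃···┃                   ┃          
     ┃···┗━━━━━━━━━━━━━━━━━━━┛          
     ┃█··█·····█·····█·█·█··            
     ┗━━━━━━━━━━━━━━━━━━━━━━━━━━━━━━━━━━
                                        
                                        
                                        
                                        
                                        
                                        
                                        
                                        
                                        
                                        
                                        
                                        


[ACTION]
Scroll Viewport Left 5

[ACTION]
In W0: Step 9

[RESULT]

         ┃ ImageViewer       ┃          
         ┠───────────────────┨          
     ┏━━━┃                   ┃━━━━━━━━━━
     ┃ Ga┃                   ┃          
     ┠───┃                   ┃──────────
     ┃Gen┃                   ┃          
     ┃·█·┃                   ┃          
     ┃···┃                   ┃          
     ┃···┃                   ┃          
     ┃··█┗━━━━━━━━━━━━━━━━━━━┛          
     ┃··██·········█·█···█·█            
     ┗━━━━━━━━━━━━━━━━━━━━━━━━━━━━━━━━━━
                                        
                                        
                                        
                                        
                                        
                                        
                                        
                                        
                                        
                                        
                                        
                                        


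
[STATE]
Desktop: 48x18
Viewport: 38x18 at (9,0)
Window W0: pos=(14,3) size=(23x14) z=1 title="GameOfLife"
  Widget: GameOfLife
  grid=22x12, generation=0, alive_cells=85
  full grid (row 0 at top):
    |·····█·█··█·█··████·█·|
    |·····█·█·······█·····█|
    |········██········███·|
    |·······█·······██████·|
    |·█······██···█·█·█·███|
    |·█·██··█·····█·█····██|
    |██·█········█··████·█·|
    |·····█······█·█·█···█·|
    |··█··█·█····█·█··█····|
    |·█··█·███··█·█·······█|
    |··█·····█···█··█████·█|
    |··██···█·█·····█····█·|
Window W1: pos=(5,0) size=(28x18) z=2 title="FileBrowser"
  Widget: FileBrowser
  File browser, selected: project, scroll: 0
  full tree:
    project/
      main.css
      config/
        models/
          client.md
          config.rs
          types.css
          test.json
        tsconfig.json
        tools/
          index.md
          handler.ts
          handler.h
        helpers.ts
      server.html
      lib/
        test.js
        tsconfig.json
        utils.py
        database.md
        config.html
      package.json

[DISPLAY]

━━━━━━━━━━━━━━━━━━━━━━━┓              
leBrowser              ┃              
───────────────────────┨              
-] project/            ┃━━━┓          
 main.css              ┃   ┃          
 [+] config/           ┃───┨          
 server.html           ┃   ┃          
 [+] lib/              ┃···┃          
 package.json          ┃███┃          
                       ┃███┃          
                       ┃·██┃          
                       ┃··█┃          
                       ┃█·█┃          
                       ┃··█┃          
                       ┃···┃          
                       ┃···┃          
                       ┃━━━┛          
━━━━━━━━━━━━━━━━━━━━━━━┛              


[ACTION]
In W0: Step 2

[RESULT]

━━━━━━━━━━━━━━━━━━━━━━━┓              
leBrowser              ┃              
───────────────────────┨              
-] project/            ┃━━━┓          
 main.css              ┃   ┃          
 [+] config/           ┃───┨          
 server.html           ┃   ┃          
 [+] lib/              ┃···┃          
 package.json          ┃···┃          
                       ┃···┃          
                       ┃···┃          
                       ┃···┃          
                       ┃██·┃          
                       ┃██·┃          
                       ┃·█·┃          
                       ┃███┃          
                       ┃━━━┛          
━━━━━━━━━━━━━━━━━━━━━━━┛              


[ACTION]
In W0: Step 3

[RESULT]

━━━━━━━━━━━━━━━━━━━━━━━┓              
leBrowser              ┃              
───────────────────────┨              
-] project/            ┃━━━┓          
 main.css              ┃   ┃          
 [+] config/           ┃───┨          
 server.html           ┃   ┃          
 [+] lib/              ┃···┃          
 package.json          ┃···┃          
                       ┃···┃          
                       ┃···┃          
                       ┃···┃          
                       ┃██·┃          
                       ┃█·█┃          
                       ┃··█┃          
                       ┃··█┃          
                       ┃━━━┛          
━━━━━━━━━━━━━━━━━━━━━━━┛              


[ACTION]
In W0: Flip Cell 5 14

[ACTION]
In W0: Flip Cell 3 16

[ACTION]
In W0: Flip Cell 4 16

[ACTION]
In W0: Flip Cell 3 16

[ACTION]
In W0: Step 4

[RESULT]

━━━━━━━━━━━━━━━━━━━━━━━┓              
leBrowser              ┃              
───────────────────────┨              
-] project/            ┃━━━┓          
 main.css              ┃   ┃          
 [+] config/           ┃───┨          
 server.html           ┃   ┃          
 [+] lib/              ┃···┃          
 package.json          ┃···┃          
                       ┃···┃          
                       ┃···┃          
                       ┃···┃          
                       ┃·█·┃          
                       ┃···┃          
                       ┃█··┃          
                       ┃·█·┃          
                       ┃━━━┛          
━━━━━━━━━━━━━━━━━━━━━━━┛              


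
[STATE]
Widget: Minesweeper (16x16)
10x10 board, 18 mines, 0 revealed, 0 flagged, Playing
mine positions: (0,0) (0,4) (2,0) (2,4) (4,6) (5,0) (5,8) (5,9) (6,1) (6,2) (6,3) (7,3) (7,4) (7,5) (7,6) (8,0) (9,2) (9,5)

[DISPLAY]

■■■■■■■■■■      
■■■■■■■■■■      
■■■■■■■■■■      
■■■■■■■■■■      
■■■■■■■■■■      
■■■■■■■■■■      
■■■■■■■■■■      
■■■■■■■■■■      
■■■■■■■■■■      
■■■■■■■■■■      
                
                
                
                
                
                


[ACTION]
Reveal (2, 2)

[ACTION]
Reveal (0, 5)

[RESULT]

■1 1■1■■■■      
■2 2■■■■■■      
■1 1■■■■■■      
■1 112■■■■      
■1   1■■■■      
■33211■■■■      
■■■■■■■■■■      
■■■■■■■■■■      
■■■■■■■■■■      
■■■■■■■■■■      
                
                
                
                
                
                


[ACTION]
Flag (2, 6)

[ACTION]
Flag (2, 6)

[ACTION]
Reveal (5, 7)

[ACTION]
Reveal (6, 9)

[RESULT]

■1 1■1■■■■      
■2 2■■■■■■      
■1 1■■■■■■      
■1 112■■■■      
■1   1■■■■      
■33211■2■■      
■■■■■■■■■2      
■■■■■■■■■■      
■■■■■■■■■■      
■■■■■■■■■■      
                
                
                
                
                
                


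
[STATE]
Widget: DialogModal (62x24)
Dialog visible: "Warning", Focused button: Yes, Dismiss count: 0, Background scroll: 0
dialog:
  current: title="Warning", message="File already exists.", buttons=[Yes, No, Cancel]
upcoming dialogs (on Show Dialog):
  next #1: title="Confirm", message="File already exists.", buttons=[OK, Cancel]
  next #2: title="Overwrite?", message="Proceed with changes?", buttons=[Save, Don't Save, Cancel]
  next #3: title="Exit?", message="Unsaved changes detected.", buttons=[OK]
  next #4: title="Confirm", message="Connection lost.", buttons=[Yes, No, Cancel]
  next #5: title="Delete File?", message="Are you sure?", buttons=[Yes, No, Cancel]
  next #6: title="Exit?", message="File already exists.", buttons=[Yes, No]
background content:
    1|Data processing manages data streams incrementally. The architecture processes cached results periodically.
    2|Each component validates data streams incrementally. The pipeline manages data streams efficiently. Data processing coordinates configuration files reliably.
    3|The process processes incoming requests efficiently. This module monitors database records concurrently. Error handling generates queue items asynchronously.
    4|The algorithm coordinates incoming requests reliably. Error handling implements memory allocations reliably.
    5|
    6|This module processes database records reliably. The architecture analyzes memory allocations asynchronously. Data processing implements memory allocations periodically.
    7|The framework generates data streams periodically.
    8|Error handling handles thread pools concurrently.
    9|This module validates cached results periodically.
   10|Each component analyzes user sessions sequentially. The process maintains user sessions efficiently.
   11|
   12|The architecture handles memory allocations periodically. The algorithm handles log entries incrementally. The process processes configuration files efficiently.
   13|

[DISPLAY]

Data processing manages data streams incrementally. The archit
Each component validates data streams incrementally. The pipel
The process processes incoming requests efficiently. This modu
The algorithm coordinates incoming requests reliably. Error ha
                                                              
This module processes database records reliably. The architect
The framework generates data streams periodically.            
Error handling handles thread pools concurrently.             
This module validates cached results periodically.            
Each component anal┌──────────────────────┐ntially. The proces
                   │       Warning        │                   
The architecture ha│ File already exists. │ periodically. The 
                   │ [Yes]  No   Cancel   │                   
                   └──────────────────────┘                   
                                                              
                                                              
                                                              
                                                              
                                                              
                                                              
                                                              
                                                              
                                                              
                                                              


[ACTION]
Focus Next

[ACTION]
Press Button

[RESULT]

Data processing manages data streams incrementally. The archit
Each component validates data streams incrementally. The pipel
The process processes incoming requests efficiently. This modu
The algorithm coordinates incoming requests reliably. Error ha
                                                              
This module processes database records reliably. The architect
The framework generates data streams periodically.            
Error handling handles thread pools concurrently.             
This module validates cached results periodically.            
Each component analyzes user sessions sequentially. The proces
                                                              
The architecture handles memory allocations periodically. The 
                                                              
                                                              
                                                              
                                                              
                                                              
                                                              
                                                              
                                                              
                                                              
                                                              
                                                              
                                                              


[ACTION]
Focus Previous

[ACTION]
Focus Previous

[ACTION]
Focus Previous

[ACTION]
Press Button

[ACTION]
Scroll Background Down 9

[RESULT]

Each component analyzes user sessions sequentially. The proces
                                                              
The architecture handles memory allocations periodically. The 
                                                              
                                                              
                                                              
                                                              
                                                              
                                                              
                                                              
                                                              
                                                              
                                                              
                                                              
                                                              
                                                              
                                                              
                                                              
                                                              
                                                              
                                                              
                                                              
                                                              
                                                              


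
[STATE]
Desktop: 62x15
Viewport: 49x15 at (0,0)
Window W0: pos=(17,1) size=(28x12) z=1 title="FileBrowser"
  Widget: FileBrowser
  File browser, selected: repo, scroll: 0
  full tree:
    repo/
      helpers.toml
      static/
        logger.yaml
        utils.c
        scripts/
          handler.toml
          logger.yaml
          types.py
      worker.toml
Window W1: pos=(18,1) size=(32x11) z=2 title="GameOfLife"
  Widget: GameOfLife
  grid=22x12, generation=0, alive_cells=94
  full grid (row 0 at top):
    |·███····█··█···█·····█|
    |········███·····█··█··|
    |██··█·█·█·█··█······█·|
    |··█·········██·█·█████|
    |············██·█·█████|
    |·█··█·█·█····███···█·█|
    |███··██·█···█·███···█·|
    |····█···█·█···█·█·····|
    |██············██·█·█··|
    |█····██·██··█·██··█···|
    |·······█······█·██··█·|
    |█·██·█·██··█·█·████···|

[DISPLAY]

                                                 
                 ┏┏━━━━━━━━━━━━━━━━━━━━━━━━━━━━━━
                 ┃┃ GameOfLife                   
                 ┠┠──────────────────────────────
                 ┃┃Gen: 0                        
                 ┃┃··█·········██·█·█████        
                 ┃┃············██·█·█████        
                 ┃┃·█··█·█·█····███···█·█        
                 ┃┃███··██·█···█·███···█·        
                 ┃┃····█···█·█···█·█·····        
                 ┃┃██············██·█·█··        
                 ┃┗━━━━━━━━━━━━━━━━━━━━━━━━━━━━━━
                 ┗━━━━━━━━━━━━━━━━━━━━━━━━━━┛    
                                                 
                                                 


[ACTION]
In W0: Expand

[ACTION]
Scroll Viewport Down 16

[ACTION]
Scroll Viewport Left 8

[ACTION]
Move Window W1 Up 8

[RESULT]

                  ┏━━━━━━━━━━━━━━━━━━━━━━━━━━━━━━
                 ┏┃ GameOfLife                   
                 ┃┠──────────────────────────────
                 ┠┃Gen: 0                        
                 ┃┃··█·········██·█·█████        
                 ┃┃············██·█·█████        
                 ┃┃·█··█·█·█····███···█·█        
                 ┃┃███··██·█···█·███···█·        
                 ┃┃····█···█·█···█·█·····        
                 ┃┃██············██·█·█··        
                 ┃┗━━━━━━━━━━━━━━━━━━━━━━━━━━━━━━
                 ┃                          ┃    
                 ┗━━━━━━━━━━━━━━━━━━━━━━━━━━┛    
                                                 
                                                 


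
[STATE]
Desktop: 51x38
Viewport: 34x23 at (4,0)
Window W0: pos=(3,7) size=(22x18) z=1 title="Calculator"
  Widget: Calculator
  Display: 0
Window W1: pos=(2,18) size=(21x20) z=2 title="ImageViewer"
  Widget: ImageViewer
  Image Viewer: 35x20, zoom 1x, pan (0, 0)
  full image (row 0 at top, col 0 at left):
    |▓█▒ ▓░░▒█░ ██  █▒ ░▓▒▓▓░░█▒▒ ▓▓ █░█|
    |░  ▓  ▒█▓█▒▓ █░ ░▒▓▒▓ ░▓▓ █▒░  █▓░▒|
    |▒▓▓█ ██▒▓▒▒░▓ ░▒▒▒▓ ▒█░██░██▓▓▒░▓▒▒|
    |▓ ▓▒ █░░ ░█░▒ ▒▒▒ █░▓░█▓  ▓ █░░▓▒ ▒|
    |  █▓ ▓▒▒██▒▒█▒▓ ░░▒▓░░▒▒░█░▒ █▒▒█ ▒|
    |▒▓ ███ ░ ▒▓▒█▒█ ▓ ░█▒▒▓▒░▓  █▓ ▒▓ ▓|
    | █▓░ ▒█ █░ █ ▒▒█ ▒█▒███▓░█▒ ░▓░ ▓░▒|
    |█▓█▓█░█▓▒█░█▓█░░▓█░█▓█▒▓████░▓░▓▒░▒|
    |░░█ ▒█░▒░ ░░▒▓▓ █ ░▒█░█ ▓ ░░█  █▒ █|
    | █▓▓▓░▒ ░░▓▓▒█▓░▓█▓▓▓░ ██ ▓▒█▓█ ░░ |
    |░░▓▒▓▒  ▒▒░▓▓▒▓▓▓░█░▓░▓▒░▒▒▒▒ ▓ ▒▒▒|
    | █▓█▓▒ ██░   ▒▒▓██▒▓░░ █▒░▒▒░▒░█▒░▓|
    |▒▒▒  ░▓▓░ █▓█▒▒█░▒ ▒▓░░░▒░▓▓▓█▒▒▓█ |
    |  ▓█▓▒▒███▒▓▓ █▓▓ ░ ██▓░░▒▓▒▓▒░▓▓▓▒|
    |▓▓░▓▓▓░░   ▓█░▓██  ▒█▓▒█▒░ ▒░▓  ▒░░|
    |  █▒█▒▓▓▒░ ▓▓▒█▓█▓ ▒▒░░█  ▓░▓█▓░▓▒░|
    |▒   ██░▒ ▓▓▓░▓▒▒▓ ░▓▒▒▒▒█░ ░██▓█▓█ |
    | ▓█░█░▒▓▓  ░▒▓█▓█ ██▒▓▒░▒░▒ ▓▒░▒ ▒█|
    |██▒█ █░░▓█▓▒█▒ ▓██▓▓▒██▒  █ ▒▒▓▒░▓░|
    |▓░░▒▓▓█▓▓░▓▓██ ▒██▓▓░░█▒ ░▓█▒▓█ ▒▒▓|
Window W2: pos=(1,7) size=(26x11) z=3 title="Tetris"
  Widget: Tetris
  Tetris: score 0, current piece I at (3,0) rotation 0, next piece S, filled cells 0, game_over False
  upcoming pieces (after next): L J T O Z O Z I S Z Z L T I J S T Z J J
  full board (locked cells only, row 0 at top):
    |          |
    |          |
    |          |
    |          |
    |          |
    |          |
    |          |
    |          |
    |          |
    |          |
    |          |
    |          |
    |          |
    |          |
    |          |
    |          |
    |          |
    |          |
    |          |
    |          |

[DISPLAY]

                                  
                                  
                                  
                                  
                                  
                                  
                                  
━━━━━━━━━━━━━━━━━━━━━━┓           
etris                 ┃           
──────────────────────┨           
        │Next:        ┃           
        │ ░░          ┃           
        │░░           ┃           
        │             ┃           
        │             ┃           
        │             ┃           
        │Score:       ┃           
━━━━━━━━━━━━━━━━━━━━━━┛           
━━━━━━━━━━━━━━━━━━┓ ┃             
ImageViewer       ┃ ┃             
──────────────────┨ ┃             
█▒ ▓░░▒█░ ██  █▒ ░┃ ┃             
  ▓  ▒█▓█▒▓ █░ ░▒▓┃ ┃             


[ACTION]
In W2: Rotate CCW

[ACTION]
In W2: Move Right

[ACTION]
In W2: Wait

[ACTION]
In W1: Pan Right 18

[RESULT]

                                  
                                  
                                  
                                  
                                  
                                  
                                  
━━━━━━━━━━━━━━━━━━━━━━┓           
etris                 ┃           
──────────────────────┨           
        │Next:        ┃           
        │ ░░          ┃           
        │░░           ┃           
        │             ┃           
        │             ┃           
        │             ┃           
        │Score:       ┃           
━━━━━━━━━━━━━━━━━━━━━━┛           
━━━━━━━━━━━━━━━━━━┓ ┃             
ImageViewer       ┃ ┃             
──────────────────┨ ┃             
▓▒▓▓░░█▒▒ ▓▓ █░█  ┃ ┃             
▒▓ ░▓▓ █▒░  █▓░▒  ┃ ┃             


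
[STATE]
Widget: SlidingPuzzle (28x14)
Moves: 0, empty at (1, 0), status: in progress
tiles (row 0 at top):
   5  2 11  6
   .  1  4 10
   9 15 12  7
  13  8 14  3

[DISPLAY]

┌────┬────┬────┬────┐       
│  5 │  2 │ 11 │  6 │       
├────┼────┼────┼────┤       
│    │  1 │  4 │ 10 │       
├────┼────┼────┼────┤       
│  9 │ 15 │ 12 │  7 │       
├────┼────┼────┼────┤       
│ 13 │  8 │ 14 │  3 │       
└────┴────┴────┴────┘       
Moves: 0                    
                            
                            
                            
                            


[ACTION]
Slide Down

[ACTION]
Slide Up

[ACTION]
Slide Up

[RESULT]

┌────┬────┬────┬────┐       
│  5 │  2 │ 11 │  6 │       
├────┼────┼────┼────┤       
│  9 │  1 │  4 │ 10 │       
├────┼────┼────┼────┤       
│    │ 15 │ 12 │  7 │       
├────┼────┼────┼────┤       
│ 13 │  8 │ 14 │  3 │       
└────┴────┴────┴────┘       
Moves: 3                    
                            
                            
                            
                            


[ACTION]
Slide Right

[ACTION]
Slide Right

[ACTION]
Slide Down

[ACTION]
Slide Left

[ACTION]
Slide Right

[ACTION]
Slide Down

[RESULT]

┌────┬────┬────┬────┐       
│    │  2 │ 11 │  6 │       
├────┼────┼────┼────┤       
│  5 │  1 │  4 │ 10 │       
├────┼────┼────┼────┤       
│  9 │ 15 │ 12 │  7 │       
├────┼────┼────┼────┤       
│ 13 │  8 │ 14 │  3 │       
└────┴────┴────┴────┘       
Moves: 7                    
                            
                            
                            
                            
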